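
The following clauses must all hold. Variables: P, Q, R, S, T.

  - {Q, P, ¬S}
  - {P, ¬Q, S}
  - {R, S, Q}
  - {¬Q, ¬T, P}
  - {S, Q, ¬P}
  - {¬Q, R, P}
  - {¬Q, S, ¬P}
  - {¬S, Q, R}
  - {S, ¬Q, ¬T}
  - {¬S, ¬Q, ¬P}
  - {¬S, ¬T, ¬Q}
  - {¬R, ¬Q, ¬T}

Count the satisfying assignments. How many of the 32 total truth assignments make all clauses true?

5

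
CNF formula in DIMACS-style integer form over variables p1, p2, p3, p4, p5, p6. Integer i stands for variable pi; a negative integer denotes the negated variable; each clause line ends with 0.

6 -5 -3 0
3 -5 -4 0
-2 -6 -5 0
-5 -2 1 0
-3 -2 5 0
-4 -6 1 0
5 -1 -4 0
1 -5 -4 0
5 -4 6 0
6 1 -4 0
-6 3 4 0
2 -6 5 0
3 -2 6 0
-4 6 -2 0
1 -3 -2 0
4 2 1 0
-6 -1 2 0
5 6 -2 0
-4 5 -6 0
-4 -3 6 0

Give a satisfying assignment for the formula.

p1=True, p2=False, p3=False, p4=False, p5=False, p6=False

Check each clause:
  1. (p6 ∨ ¬p5 ∨ ¬p3) — ¬p5 is true.
  2. (¬p4 ∨ p3 ∨ ¬p5) — ¬p4 is true.
  3. (¬p2 ∨ ¬p5 ∨ ¬p6) — ¬p6 is true.
  4. (¬p5 ∨ p1 ∨ ¬p2) — p1 is true.
  5. (p5 ∨ ¬p3 ∨ ¬p2) — ¬p3 is true.
  6. (p1 ∨ ¬p6 ∨ ¬p4) — p1 is true.
  7. (¬p4 ∨ ¬p1 ∨ p5) — ¬p4 is true.
  8. (¬p5 ∨ ¬p4 ∨ p1) — p1 is true.
  9. (p6 ∨ ¬p4 ∨ p5) — ¬p4 is true.
  10. (p1 ∨ ¬p4 ∨ p6) — p1 is true.
  11. (p4 ∨ p3 ∨ ¬p6) — ¬p6 is true.
  12. (p2 ∨ ¬p6 ∨ p5) — ¬p6 is true.
  13. (¬p2 ∨ p3 ∨ p6) — ¬p2 is true.
  14. (¬p4 ∨ p6 ∨ ¬p2) — ¬p4 is true.
  15. (¬p3 ∨ ¬p2 ∨ p1) — p1 is true.
  16. (p2 ∨ p1 ∨ p4) — p1 is true.
  17. (p2 ∨ ¬p6 ∨ ¬p1) — ¬p6 is true.
  18. (¬p2 ∨ p6 ∨ p5) — ¬p2 is true.
  19. (¬p4 ∨ ¬p6 ∨ p5) — ¬p6 is true.
  20. (¬p3 ∨ p6 ∨ ¬p4) — ¬p4 is true.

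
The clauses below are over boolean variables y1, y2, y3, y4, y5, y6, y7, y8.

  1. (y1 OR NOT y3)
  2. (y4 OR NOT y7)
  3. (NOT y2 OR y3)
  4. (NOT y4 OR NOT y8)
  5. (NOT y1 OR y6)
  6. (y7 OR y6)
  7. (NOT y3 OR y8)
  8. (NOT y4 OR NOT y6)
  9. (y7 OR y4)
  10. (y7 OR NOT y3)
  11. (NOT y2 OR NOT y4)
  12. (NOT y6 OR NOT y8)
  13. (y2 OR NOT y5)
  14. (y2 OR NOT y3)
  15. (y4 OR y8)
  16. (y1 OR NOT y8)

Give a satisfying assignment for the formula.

Pure literal: y5 appears only negated; assign y5 = False.
Branch on y1: take y1 = False.
  then y3 is forced to False.
  then y2 is forced to False.
  then y8 is forced to False.
  then y4 is forced to True.
  then y6 is forced to False.
  then y7 is forced to True.
Every clause has at least one true literal under this assignment.
Check each clause:
  1. (NOT y3 OR y1) — NOT y3 is true.
  2. (y4 OR NOT y7) — y4 is true.
  3. (y3 OR NOT y2) — NOT y2 is true.
  4. (NOT y8 OR NOT y4) — NOT y8 is true.
  5. (NOT y1 OR y6) — NOT y1 is true.
  6. (y7 OR y6) — y7 is true.
  7. (y8 OR NOT y3) — NOT y3 is true.
  8. (NOT y6 OR NOT y4) — NOT y6 is true.
  9. (y7 OR y4) — y4 is true.
  10. (y7 OR NOT y3) — NOT y3 is true.
  11. (NOT y2 OR NOT y4) — NOT y2 is true.
  12. (NOT y6 OR NOT y8) — NOT y8 is true.
  13. (NOT y5 OR y2) — NOT y5 is true.
  14. (y2 OR NOT y3) — NOT y3 is true.
  15. (y8 OR y4) — y4 is true.
  16. (y1 OR NOT y8) — NOT y8 is true.

y1 = F, y2 = F, y3 = F, y4 = T, y5 = F, y6 = F, y7 = T, y8 = F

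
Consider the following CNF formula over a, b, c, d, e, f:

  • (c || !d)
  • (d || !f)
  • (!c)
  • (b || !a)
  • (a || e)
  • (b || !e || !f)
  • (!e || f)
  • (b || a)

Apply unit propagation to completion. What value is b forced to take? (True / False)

True

(!c) stands alone — c = False.
(!d || c): since c = False, the clause reduces to (!d). d = False.
In (d || !f), d is now false; !f must hold, so f = False.
In (!e || f), f is now false; !e must hold, so e = False.
From (a || e) and e = False: a = True.
In (!a || b), !a is now false; b must hold, so b = True.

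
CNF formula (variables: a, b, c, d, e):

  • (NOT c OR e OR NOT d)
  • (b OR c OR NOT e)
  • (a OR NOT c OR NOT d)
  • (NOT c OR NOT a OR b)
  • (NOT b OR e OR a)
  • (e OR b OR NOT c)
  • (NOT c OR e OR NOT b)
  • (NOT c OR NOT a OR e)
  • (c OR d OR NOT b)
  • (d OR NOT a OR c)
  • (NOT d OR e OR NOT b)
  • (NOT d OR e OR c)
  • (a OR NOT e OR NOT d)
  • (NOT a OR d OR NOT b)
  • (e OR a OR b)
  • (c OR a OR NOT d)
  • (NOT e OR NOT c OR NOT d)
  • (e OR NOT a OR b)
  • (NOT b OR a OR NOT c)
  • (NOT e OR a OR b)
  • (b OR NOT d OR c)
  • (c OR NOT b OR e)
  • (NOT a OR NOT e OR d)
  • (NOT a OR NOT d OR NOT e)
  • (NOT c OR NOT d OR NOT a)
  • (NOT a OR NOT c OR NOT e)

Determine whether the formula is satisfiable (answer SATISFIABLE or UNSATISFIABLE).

UNSATISFIABLE

c = True:
  a = True:
    propagation gives b=True, e=True; an empty clause results — contradiction.
  a = False:
    propagation gives d=False, b=False, e=True; an empty clause results — contradiction.
c = False:
  e = True:
    propagation gives b=True, d=True, a=True; an empty clause results — contradiction.
  e = False:
    propagation gives d=False, b=False, a=False; an empty clause results — contradiction.
Every branch closes, so no satisfying assignment exists.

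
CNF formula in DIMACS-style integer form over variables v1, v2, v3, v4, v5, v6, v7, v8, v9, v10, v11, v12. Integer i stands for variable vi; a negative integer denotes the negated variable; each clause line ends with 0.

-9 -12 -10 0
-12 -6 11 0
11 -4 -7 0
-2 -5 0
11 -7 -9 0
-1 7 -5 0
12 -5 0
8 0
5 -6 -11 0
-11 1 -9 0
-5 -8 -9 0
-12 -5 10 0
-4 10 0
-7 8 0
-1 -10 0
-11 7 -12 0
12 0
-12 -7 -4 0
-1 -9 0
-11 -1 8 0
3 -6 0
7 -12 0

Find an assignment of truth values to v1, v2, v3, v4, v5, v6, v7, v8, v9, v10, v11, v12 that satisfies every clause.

(v8) is a unit clause, so v8 = True.
The clause (v12) is unit: v12 must be True.
The clause (v7) is unit: v7 must be True.
The clause (¬v4) is unit: v4 must be False.
Pure literal: v6 appears only negated; assign v6 = False.
Pure literal: v9 appears only negated; assign v9 = False.
Try v1 = False.
Try v2 = True.
  then v5 is forced to False.
v3, v10, v11 are now unconstrained; take v3 = False, v10 = False, v11 = True.
Check each clause:
  1. (¬v9 ∨ ¬v10 ∨ ¬v12) — ¬v10 is true.
  2. (¬v12 ∨ v11 ∨ ¬v6) — ¬v6 is true.
  3. (v11 ∨ ¬v4 ∨ ¬v7) — v11 is true.
  4. (¬v5 ∨ ¬v2) — ¬v5 is true.
  5. (v11 ∨ ¬v9 ∨ ¬v7) — v11 is true.
  6. (¬v5 ∨ v7 ∨ ¬v1) — ¬v5 is true.
  7. (¬v5 ∨ v12) — ¬v5 is true.
  8. (v8) — v8 is true.
  9. (¬v11 ∨ ¬v6 ∨ v5) — ¬v6 is true.
  10. (v1 ∨ ¬v11 ∨ ¬v9) — ¬v9 is true.
  11. (¬v5 ∨ ¬v8 ∨ ¬v9) — ¬v5 is true.
  12. (¬v5 ∨ ¬v12 ∨ v10) — ¬v5 is true.
  13. (¬v4 ∨ v10) — ¬v4 is true.
  14. (v8 ∨ ¬v7) — v8 is true.
  15. (¬v10 ∨ ¬v1) — ¬v10 is true.
  16. (¬v12 ∨ v7 ∨ ¬v11) — v7 is true.
  17. (v12) — v12 is true.
  18. (¬v4 ∨ ¬v12 ∨ ¬v7) — ¬v4 is true.
  19. (¬v1 ∨ ¬v9) — ¬v1 is true.
  20. (v8 ∨ ¬v1 ∨ ¬v11) — v8 is true.
  21. (v3 ∨ ¬v6) — ¬v6 is true.
  22. (v7 ∨ ¬v12) — v7 is true.

v1=0, v2=1, v3=0, v4=0, v5=0, v6=0, v7=1, v8=1, v9=0, v10=0, v11=1, v12=1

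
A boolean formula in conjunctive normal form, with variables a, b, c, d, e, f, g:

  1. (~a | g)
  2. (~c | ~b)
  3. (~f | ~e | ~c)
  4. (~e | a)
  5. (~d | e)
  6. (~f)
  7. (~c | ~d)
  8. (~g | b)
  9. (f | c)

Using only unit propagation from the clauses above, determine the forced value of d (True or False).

False

(~f) is a unit clause: f = False.
From (f | c) and f = False: c = True.
(~b | ~c) with c = True leaves only ~b, so b = False.
In (~c | ~d), ~c is now false; ~d must hold, so d = False.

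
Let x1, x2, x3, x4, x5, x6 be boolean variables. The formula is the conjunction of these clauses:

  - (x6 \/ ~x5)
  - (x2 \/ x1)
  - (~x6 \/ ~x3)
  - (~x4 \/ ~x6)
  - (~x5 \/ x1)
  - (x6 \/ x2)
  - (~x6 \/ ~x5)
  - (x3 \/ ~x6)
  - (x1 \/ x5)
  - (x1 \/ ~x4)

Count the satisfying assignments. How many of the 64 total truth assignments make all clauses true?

4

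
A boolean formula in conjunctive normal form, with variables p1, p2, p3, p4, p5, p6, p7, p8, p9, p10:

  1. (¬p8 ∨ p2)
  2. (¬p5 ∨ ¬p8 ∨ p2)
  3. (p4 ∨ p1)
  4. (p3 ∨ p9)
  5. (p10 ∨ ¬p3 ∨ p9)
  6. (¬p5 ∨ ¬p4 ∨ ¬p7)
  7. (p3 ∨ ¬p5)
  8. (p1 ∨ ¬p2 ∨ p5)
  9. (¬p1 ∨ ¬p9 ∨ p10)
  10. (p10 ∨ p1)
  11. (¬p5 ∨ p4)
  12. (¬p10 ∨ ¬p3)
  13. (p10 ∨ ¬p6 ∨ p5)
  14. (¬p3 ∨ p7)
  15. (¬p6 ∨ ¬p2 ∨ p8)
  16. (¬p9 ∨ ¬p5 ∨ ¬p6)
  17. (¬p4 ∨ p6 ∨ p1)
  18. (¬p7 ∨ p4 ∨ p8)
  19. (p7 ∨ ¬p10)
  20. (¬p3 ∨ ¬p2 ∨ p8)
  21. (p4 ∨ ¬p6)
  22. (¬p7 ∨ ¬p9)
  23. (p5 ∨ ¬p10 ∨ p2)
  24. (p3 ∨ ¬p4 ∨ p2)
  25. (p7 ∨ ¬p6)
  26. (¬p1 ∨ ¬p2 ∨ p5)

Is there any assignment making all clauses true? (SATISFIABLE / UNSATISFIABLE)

p5 = True:
  propagation gives p3=True, p4=True, p7=False; an empty clause results — contradiction.
p5 = False:
  p2 = True:
    propagation gives p1=True; an empty clause results — contradiction.
  p2 = False:
    propagation gives p8=False, p10=False, p1=True, p9=False; an empty clause results — contradiction.
Every branch closes, so no satisfying assignment exists.

UNSATISFIABLE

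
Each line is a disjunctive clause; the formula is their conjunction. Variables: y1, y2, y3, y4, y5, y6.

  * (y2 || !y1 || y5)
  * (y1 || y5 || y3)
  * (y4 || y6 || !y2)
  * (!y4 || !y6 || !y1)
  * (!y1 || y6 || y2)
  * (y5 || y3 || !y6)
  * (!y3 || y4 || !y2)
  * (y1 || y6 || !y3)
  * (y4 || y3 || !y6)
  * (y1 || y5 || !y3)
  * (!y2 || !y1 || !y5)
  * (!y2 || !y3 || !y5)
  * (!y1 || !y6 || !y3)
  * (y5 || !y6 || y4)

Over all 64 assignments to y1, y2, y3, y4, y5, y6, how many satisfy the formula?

9

Case analysis on y1 and y3:
  y1=1, y3=1: remaining (y2,y4,y5,y6) ∈ {(1,1,0,0)} — 1.
  y1=1, y3=0: remaining (y2,y4,y5,y6) ∈ {(1,1,0,0)} — 1.
  y1=0, y3=1: remaining (y2,y4,y5,y6) ∈ {(0,0,1,1); (0,1,1,1)} — 2.
  y1=0, y3=0: 5 of the 16 assignments to (y2,y4,y5,y6) work.
Total: 1 + 1 + 2 + 5 = 9.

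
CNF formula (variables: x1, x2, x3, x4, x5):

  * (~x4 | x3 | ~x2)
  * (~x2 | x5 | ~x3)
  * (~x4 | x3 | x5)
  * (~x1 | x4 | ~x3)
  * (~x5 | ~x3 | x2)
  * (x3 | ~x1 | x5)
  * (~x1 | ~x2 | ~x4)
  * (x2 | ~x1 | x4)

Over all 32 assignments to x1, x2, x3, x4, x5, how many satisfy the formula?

12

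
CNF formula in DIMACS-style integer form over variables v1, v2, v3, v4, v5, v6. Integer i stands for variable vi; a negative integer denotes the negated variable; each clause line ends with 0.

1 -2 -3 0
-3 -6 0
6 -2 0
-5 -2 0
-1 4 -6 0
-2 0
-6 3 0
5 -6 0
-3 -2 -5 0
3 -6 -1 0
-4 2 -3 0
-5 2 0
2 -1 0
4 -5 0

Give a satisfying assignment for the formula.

v1=F  v2=F  v3=F  v4=T  v5=F  v6=F

Check each clause:
  1. (~v3 \/ ~v2 \/ v1) — ~v3 is true.
  2. (~v6 \/ ~v3) — ~v6 is true.
  3. (~v2 \/ v6) — ~v2 is true.
  4. (~v5 \/ ~v2) — ~v5 is true.
  5. (~v1 \/ ~v6 \/ v4) — ~v6 is true.
  6. (~v2) — ~v2 is true.
  7. (~v6 \/ v3) — ~v6 is true.
  8. (~v6 \/ v5) — ~v6 is true.
  9. (~v3 \/ ~v5 \/ ~v2) — ~v5 is true.
  10. (~v1 \/ ~v6 \/ v3) — ~v6 is true.
  11. (v2 \/ ~v3 \/ ~v4) — ~v3 is true.
  12. (~v5 \/ v2) — ~v5 is true.
  13. (v2 \/ ~v1) — ~v1 is true.
  14. (~v5 \/ v4) — ~v5 is true.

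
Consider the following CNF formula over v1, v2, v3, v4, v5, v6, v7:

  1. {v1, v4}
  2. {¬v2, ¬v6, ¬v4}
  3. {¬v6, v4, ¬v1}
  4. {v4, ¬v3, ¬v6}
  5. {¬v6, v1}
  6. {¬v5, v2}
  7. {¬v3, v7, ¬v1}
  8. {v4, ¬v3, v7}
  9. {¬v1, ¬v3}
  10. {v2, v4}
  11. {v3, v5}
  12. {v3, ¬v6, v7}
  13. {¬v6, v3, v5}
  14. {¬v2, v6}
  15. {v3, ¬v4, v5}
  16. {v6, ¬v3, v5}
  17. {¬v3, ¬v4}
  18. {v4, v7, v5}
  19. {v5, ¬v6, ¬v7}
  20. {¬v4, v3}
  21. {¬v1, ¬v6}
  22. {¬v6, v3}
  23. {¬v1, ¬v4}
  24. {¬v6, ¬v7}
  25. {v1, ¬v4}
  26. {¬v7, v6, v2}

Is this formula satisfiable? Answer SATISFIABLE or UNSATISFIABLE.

v6 = True:
  propagation gives v1=True; an empty clause results — contradiction.
v6 = False:
  propagation gives v2=False, v5=False, v4=True, v3=True; an empty clause results — contradiction.
Every branch closes, so no satisfying assignment exists.

UNSATISFIABLE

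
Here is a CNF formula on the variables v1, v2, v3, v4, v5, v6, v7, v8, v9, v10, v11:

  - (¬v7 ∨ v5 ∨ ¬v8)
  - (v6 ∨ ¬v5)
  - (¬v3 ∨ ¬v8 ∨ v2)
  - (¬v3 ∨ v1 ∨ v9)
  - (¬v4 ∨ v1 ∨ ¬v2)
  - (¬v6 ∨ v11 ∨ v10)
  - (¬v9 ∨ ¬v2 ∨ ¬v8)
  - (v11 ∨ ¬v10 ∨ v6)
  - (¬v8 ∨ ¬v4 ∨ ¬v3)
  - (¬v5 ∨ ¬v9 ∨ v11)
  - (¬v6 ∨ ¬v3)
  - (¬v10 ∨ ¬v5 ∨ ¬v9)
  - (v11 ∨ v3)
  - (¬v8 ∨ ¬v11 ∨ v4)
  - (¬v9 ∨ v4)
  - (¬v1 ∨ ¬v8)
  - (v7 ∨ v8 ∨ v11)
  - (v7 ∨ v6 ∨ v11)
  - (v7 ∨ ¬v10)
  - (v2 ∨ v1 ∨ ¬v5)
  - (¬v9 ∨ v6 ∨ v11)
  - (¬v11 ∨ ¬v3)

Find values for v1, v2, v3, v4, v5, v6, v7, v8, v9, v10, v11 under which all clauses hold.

v1=T, v2=F, v3=F, v4=T, v5=F, v6=T, v7=T, v8=F, v9=F, v10=F, v11=T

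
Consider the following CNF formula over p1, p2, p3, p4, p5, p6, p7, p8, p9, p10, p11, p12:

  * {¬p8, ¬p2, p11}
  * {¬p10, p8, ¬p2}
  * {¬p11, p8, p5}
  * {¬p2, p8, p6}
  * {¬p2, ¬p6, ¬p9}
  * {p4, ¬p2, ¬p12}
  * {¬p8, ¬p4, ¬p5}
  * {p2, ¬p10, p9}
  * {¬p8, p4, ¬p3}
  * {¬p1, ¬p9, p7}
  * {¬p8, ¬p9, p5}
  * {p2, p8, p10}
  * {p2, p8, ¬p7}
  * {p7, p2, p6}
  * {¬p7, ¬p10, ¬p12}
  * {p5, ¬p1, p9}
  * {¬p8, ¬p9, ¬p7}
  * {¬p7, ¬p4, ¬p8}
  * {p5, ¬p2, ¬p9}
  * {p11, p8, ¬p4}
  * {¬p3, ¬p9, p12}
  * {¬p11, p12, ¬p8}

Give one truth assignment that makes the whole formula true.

p1=F, p2=T, p3=T, p4=F, p5=T, p6=T, p7=F, p8=F, p9=F, p10=F, p11=T, p12=F

Pure literal: p1 appears only negated; assign p1 = False.
Try p2 = True.
Try p3 = True.
Branch on p4: take p4 = False.
  then p12 is forced to False.
  then p8 is forced to False.
  then p10 is forced to False.
  then p6 is forced to True.
  then p9 is forced to False.
The remaining clauses are satisfied by p5 = True, p7 = False, p11 = True.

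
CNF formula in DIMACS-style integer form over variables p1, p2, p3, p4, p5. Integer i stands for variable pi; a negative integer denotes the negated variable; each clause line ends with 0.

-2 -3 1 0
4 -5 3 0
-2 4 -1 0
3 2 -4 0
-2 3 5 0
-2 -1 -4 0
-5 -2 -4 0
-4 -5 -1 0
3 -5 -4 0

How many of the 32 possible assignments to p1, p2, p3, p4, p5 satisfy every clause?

Split on p4, then p2.
  p4=1, p2=1: a clause becomes empty — 0.
  p4=1, p2=0: remaining (p1,p3,p5) ∈ {(0,1,0); (0,1,1); (1,1,0)} — 3.
  p4=0, p2=1: a clause becomes empty — 0.
  p4=0, p2=0: p1 free; 3 ways for (p3,p5) × 2^1 = 6.
Total: 0 + 3 + 0 + 6 = 9.

9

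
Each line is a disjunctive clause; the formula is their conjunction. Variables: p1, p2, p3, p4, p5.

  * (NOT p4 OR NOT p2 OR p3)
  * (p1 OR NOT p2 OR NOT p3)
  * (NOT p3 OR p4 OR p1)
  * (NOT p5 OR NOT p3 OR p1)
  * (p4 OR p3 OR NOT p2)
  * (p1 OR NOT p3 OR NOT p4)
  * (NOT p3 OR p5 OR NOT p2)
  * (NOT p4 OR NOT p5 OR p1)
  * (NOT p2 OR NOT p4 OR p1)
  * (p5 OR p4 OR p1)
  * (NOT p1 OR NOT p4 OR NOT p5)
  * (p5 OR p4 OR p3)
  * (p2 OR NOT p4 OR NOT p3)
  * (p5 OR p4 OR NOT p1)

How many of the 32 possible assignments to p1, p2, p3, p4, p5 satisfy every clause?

The models are:
  p1=F p2=F p3=F p4=F p5=T
  p1=F p2=F p3=F p4=T p5=F
  p1=T p2=F p3=F p4=F p5=T
  p1=T p2=F p3=F p4=T p5=F
  p1=T p2=F p3=T p4=F p5=T
  p1=T p2=T p3=T p4=F p5=T
That's 6 in total.

6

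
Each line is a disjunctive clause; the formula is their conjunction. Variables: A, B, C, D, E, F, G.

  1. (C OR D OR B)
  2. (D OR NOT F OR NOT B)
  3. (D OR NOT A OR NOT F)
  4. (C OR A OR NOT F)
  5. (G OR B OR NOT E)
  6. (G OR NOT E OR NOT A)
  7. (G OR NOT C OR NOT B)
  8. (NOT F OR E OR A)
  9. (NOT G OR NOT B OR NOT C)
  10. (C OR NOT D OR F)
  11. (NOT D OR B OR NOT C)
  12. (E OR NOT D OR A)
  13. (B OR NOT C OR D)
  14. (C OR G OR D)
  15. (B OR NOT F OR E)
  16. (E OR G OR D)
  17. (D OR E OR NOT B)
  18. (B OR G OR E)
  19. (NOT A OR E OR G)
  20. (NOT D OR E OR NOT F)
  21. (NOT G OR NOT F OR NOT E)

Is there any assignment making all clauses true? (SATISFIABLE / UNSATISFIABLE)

SATISFIABLE

Set A = False and propagate.
Try B = True.
Branch on C: take C = False.
  then F is forced to False.
  then D is forced to False.
  then G is forced to True.
  then E is forced to True.
Every clause has at least one true literal under this assignment.
So A = F, B = T, C = F, D = F, E = T, F = F, G = T is a satisfying assignment.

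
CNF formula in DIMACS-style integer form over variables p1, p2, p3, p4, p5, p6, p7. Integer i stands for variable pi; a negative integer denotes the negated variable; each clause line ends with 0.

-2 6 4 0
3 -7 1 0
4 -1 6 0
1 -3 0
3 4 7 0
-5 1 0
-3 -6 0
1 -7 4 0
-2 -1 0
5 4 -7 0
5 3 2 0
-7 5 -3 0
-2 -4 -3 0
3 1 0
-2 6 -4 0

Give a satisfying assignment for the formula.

Try p1 = True.
  then p2 is forced to False.
Branch on p3: take p3 = False.
  then p5 is forced to True.
The remaining clauses are satisfied by p4 = False, p6 = True, p7 = True.

p1=T  p2=F  p3=F  p4=F  p5=T  p6=T  p7=T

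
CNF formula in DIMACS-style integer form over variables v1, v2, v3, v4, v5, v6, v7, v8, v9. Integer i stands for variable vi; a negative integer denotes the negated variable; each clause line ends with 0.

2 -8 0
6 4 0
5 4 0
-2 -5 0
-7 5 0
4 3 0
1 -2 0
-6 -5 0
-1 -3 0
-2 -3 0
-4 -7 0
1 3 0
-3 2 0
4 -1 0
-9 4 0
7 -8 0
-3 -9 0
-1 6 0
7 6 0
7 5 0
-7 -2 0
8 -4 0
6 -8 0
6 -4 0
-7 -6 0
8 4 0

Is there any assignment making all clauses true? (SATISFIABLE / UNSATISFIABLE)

UNSATISFIABLE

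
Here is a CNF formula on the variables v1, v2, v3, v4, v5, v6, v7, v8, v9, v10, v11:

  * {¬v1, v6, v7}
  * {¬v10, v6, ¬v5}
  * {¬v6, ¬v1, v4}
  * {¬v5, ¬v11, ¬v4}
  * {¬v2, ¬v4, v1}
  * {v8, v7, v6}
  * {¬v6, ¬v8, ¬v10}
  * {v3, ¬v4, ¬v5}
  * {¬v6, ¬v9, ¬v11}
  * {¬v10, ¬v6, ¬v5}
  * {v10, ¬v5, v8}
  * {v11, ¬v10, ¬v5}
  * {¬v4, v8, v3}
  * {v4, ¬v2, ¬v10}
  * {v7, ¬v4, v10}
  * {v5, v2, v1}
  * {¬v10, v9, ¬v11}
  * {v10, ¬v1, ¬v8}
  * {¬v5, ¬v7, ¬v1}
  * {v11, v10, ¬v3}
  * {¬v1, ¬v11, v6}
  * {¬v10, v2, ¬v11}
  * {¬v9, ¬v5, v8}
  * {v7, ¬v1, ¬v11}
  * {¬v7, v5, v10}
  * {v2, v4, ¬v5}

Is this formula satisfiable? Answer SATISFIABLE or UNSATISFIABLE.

Branch on v1: take v1 = True.
Try v2 = False.
Try v3 = False.
For the remaining variables, v4 = False, v5 = False, v6 = False, v7 = True, v8 = False, v9 = False, v10 = True, v11 = False works.
Every clause has at least one true literal under this assignment.
So v1=T, v2=F, v3=F, v4=F, v5=F, v6=F, v7=T, v8=F, v9=F, v10=T, v11=F is a satisfying assignment.

SATISFIABLE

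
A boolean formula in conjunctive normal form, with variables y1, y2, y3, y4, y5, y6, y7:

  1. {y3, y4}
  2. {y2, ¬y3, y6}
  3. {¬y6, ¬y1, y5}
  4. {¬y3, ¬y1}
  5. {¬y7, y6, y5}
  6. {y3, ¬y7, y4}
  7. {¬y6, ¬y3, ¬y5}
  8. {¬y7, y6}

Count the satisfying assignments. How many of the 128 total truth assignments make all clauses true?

32

Case analysis on y3 and y6:
  y3=T, y6=T: forces y1=F; y5=F; y2, y4, y7 free → 2^3 = 8.
  y3=T, y6=F: remaining (y1,y2,y4,y5,y7) ∈ {(F,T,F,F,F); (F,T,F,T,F); (F,T,T,F,F); (F,T,T,T,F)} — 4.
  y3=F, y6=T: y2, y7 free; 3 ways for (y1,y4,y5) × 2^2 = 12.
  y3=F, y6=F: forces y4=T; y7=F; y1, y2, y5 free → 2^3 = 8.
Total: 8 + 4 + 12 + 8 = 32.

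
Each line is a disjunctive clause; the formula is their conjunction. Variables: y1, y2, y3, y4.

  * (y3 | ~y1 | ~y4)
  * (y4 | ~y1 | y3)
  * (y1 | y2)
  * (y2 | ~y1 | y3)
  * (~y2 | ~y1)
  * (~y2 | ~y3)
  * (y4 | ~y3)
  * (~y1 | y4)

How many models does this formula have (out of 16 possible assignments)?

3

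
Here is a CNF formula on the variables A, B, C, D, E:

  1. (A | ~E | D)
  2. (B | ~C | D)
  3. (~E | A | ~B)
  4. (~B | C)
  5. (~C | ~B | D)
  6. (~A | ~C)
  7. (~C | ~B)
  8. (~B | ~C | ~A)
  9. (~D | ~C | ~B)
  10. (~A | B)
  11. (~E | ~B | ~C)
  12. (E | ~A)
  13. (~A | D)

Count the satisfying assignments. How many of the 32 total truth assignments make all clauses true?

5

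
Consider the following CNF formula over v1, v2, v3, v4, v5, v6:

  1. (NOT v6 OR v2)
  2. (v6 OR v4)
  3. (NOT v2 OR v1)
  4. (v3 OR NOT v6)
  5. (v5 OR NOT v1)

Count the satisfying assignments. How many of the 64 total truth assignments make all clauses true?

10

Case analysis on v6 and v1:
  v6=1, v1=1: remaining (v2,v3,v4,v5) ∈ {(1,1,0,1); (1,1,1,1)} — 2.
  v6=1, v1=0: a clause becomes empty — 0.
  v6=0, v1=1: remaining (v2,v3,v4,v5) ∈ {(0,0,1,1); (0,1,1,1); (1,0,1,1); (1,1,1,1)} — 4.
  v6=0, v1=0: remaining (v2,v3,v4,v5) ∈ {(0,0,1,0); (0,0,1,1); (0,1,1,0); (0,1,1,1)} — 4.
Total: 2 + 0 + 4 + 4 = 10.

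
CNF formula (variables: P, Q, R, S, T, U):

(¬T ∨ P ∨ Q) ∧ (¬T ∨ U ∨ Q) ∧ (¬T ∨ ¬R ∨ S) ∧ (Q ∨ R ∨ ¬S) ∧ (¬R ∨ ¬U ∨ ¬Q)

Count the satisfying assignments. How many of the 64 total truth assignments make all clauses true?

Case analysis on Q and R:
  Q=T, R=T: P free; 3 ways for (S,T,U) × 2^1 = 6.
  Q=T, R=F: P, S, T, U free → 2^4 = 16.
  Q=F, R=T: 9 of the 16 assignments to (P,S,T,U) work.
  Q=F, R=F: 5 of the 16 assignments to (P,S,T,U) work.
Total: 6 + 16 + 9 + 5 = 36.

36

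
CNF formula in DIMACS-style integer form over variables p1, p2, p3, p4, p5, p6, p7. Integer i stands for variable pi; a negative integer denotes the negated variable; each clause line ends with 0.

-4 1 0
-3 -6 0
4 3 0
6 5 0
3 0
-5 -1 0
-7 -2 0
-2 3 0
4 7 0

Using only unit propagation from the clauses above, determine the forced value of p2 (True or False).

Unit clause (p3) sets p3 = True.
From (¬p6 ∨ ¬p3) and p3 = True: p6 = False.
(p6 ∨ p5): since p6 = False, the clause reduces to (p5). p5 = True.
(¬p5 ∨ ¬p1) with p5 = True leaves only ¬p1, so p1 = False.
In (¬p4 ∨ p1), p1 is now false; ¬p4 must hold, so p4 = False.
(p4 ∨ p7) with p4 = False leaves only p7, so p7 = True.
From (¬p2 ∨ ¬p7) and p7 = True: p2 = False.

False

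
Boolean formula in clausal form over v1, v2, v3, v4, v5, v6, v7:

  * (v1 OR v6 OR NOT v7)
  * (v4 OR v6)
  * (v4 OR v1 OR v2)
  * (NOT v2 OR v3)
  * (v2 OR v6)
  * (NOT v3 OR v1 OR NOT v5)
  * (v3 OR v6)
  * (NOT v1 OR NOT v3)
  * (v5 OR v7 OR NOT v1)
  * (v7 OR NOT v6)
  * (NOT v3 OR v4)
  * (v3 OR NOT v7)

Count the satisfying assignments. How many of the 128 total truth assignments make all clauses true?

Satisfying assignments:
  v1=F v2=F v3=T v4=T v5=F v6=T v7=T
  v1=F v2=T v3=T v4=T v5=F v6=F v7=F
  v1=F v2=T v3=T v4=T v5=F v6=T v7=T
Count: 3.

3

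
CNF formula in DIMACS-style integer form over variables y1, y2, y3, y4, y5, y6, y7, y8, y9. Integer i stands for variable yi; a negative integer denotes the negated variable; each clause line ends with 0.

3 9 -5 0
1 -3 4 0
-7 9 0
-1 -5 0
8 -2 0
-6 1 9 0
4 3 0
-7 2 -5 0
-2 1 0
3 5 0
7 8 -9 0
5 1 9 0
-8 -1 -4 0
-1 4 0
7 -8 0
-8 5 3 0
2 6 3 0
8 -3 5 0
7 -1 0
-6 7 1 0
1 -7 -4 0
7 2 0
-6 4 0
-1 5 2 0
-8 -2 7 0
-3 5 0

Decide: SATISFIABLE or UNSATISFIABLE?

UNSATISFIABLE

y1 = True:
  propagation gives y5=False, y3=True; an empty clause results — contradiction.
y1 = False:
  propagation gives y2=False, y7=True, y9=True, y5=False; an empty clause results — contradiction.
Every branch closes, so no satisfying assignment exists.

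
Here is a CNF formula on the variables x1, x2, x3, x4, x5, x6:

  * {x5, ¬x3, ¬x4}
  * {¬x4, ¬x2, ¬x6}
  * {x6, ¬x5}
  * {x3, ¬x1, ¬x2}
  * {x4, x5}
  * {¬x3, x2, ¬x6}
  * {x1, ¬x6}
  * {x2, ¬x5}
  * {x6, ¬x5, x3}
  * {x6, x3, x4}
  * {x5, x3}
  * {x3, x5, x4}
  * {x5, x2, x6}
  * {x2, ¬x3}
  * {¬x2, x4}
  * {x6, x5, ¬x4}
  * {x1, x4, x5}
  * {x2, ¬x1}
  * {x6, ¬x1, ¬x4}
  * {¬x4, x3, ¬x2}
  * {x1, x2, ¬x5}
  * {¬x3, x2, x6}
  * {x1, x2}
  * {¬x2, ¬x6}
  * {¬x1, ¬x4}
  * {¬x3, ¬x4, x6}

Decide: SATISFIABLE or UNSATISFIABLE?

x2 = True:
  propagation gives x4=True, x6=False, x5=False; an empty clause results — contradiction.
x2 = False:
  propagation gives x5=False, x4=True, x3=False; an empty clause results — contradiction.
Every branch closes, so no satisfying assignment exists.

UNSATISFIABLE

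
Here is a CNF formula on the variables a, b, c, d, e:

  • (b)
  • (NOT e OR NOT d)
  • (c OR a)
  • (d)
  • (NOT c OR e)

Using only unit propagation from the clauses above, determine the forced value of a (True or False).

(b) stands alone — b = True.
(d) stands alone — d = True.
(NOT d OR NOT e) with d = True leaves only NOT e, so e = False.
In (e OR NOT c), e is now false; NOT c must hold, so c = False.
From (c OR a) and c = False: a = True.

True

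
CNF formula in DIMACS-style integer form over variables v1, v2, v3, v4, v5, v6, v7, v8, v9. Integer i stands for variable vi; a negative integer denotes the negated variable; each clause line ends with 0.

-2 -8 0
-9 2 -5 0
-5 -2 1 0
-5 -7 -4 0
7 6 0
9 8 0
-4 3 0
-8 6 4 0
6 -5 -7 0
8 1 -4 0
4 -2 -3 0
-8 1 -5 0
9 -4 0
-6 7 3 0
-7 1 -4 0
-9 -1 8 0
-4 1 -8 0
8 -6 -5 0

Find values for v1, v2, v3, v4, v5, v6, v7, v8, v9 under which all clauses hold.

v1=1, v2=0, v3=1, v4=0, v5=0, v6=1, v7=1, v8=1, v9=1

Check each clause:
  1. (¬v2 ∨ ¬v8) — ¬v2 is true.
  2. (v2 ∨ ¬v9 ∨ ¬v5) — ¬v5 is true.
  3. (v1 ∨ ¬v5 ∨ ¬v2) — v1 is true.
  4. (¬v7 ∨ ¬v5 ∨ ¬v4) — ¬v5 is true.
  5. (v7 ∨ v6) — v6 is true.
  6. (v8 ∨ v9) — v8 is true.
  7. (¬v4 ∨ v3) — v3 is true.
  8. (v6 ∨ v4 ∨ ¬v8) — v6 is true.
  9. (v6 ∨ ¬v7 ∨ ¬v5) — ¬v5 is true.
  10. (v8 ∨ v1 ∨ ¬v4) — v8 is true.
  11. (v4 ∨ ¬v3 ∨ ¬v2) — ¬v2 is true.
  12. (¬v5 ∨ ¬v8 ∨ v1) — v1 is true.
  13. (¬v4 ∨ v9) — v9 is true.
  14. (¬v6 ∨ v7 ∨ v3) — v3 is true.
  15. (v1 ∨ ¬v7 ∨ ¬v4) — ¬v4 is true.
  16. (¬v9 ∨ ¬v1 ∨ v8) — v8 is true.
  17. (¬v4 ∨ v1 ∨ ¬v8) — v1 is true.
  18. (v8 ∨ ¬v5 ∨ ¬v6) — v8 is true.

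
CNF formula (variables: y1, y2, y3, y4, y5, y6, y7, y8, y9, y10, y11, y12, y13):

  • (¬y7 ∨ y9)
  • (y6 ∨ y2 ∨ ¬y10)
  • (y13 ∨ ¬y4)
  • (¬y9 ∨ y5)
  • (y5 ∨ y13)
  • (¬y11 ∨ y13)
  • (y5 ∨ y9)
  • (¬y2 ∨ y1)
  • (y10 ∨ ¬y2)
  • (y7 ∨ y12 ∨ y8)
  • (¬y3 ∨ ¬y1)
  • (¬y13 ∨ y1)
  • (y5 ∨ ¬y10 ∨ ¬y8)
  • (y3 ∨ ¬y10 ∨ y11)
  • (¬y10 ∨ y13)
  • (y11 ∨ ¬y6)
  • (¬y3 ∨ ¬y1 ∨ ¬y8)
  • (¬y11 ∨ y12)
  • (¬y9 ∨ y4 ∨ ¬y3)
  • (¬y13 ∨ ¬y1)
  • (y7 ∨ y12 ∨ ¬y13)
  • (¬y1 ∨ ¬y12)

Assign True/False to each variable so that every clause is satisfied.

Pure literal: y5 appears only positively; assign y5 = True.
Try y1 = False.
  then y2 is forced to False.
  then y13 is forced to False.
  then y4 is forced to False.
  then y11 is forced to False.
  then y10 is forced to False.
  then y6 is forced to False.
For the remaining variables, y3 = False, y7 = False, y8 = True, y9 = False, y12 = False works.
Every clause has at least one true literal under this assignment.
Check each clause:
  1. (¬y7 ∨ y9) — ¬y7 is true.
  2. (¬y10 ∨ y2 ∨ y6) — ¬y10 is true.
  3. (¬y4 ∨ y13) — ¬y4 is true.
  4. (y5 ∨ ¬y9) — y5 is true.
  5. (y13 ∨ y5) — y5 is true.
  6. (y13 ∨ ¬y11) — ¬y11 is true.
  7. (y5 ∨ y9) — y5 is true.
  8. (y1 ∨ ¬y2) — ¬y2 is true.
  9. (y10 ∨ ¬y2) — ¬y2 is true.
  10. (y8 ∨ y12 ∨ y7) — y8 is true.
  11. (¬y3 ∨ ¬y1) — ¬y3 is true.
  12. (¬y13 ∨ y1) — ¬y13 is true.
  13. (¬y8 ∨ y5 ∨ ¬y10) — y5 is true.
  14. (¬y10 ∨ y3 ∨ y11) — ¬y10 is true.
  15. (¬y10 ∨ y13) — ¬y10 is true.
  16. (¬y6 ∨ y11) — ¬y6 is true.
  17. (¬y1 ∨ ¬y8 ∨ ¬y3) — ¬y3 is true.
  18. (y12 ∨ ¬y11) — ¬y11 is true.
  19. (¬y9 ∨ ¬y3 ∨ y4) — ¬y3 is true.
  20. (¬y13 ∨ ¬y1) — ¬y13 is true.
  21. (y12 ∨ y7 ∨ ¬y13) — ¬y13 is true.
  22. (¬y1 ∨ ¬y12) — ¬y12 is true.

y1=F, y2=F, y3=F, y4=F, y5=T, y6=F, y7=F, y8=T, y9=F, y10=F, y11=F, y12=F, y13=F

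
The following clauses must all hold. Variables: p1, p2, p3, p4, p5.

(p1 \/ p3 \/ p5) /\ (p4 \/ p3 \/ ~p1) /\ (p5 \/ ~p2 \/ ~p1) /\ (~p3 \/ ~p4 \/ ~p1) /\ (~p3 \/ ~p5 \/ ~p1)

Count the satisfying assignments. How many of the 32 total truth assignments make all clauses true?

Split on p1, then p3.
  p1=1, p3=1: remaining (p2,p4,p5) ∈ {(0,0,0)} — 1.
  p1=1, p3=0: remaining (p2,p4,p5) ∈ {(0,1,0); (0,1,1); (1,1,1)} — 3.
  p1=0, p3=1: p2, p4, p5 free → 2^3 = 8.
  p1=0, p3=0: remaining (p2,p4,p5) ∈ {(0,0,1); (0,1,1); (1,0,1); (1,1,1)} — 4.
Total: 1 + 3 + 8 + 4 = 16.

16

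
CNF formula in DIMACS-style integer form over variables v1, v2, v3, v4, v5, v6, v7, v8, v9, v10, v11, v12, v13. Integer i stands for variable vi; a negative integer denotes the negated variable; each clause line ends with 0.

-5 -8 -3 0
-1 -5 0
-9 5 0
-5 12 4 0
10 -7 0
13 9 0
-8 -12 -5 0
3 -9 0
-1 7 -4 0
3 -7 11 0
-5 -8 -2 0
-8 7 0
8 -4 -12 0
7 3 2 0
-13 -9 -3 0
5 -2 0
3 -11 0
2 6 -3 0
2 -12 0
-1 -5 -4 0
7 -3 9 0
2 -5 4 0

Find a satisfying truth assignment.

v1=False  v2=False  v3=True  v4=True  v5=True  v6=True  v7=False  v8=False  v9=True  v10=False  v11=False  v12=False  v13=False

Check each clause:
  1. (~v8 \/ ~v5 \/ ~v3) — ~v8 is true.
  2. (~v1 \/ ~v5) — ~v1 is true.
  3. (~v9 \/ v5) — v5 is true.
  4. (~v5 \/ v4 \/ v12) — v4 is true.
  5. (v10 \/ ~v7) — ~v7 is true.
  6. (v13 \/ v9) — v9 is true.
  7. (~v5 \/ ~v12 \/ ~v8) — ~v8 is true.
  8. (v3 \/ ~v9) — v3 is true.
  9. (v7 \/ ~v4 \/ ~v1) — ~v1 is true.
  10. (~v7 \/ v11 \/ v3) — v3 is true.
  11. (~v2 \/ ~v5 \/ ~v8) — ~v8 is true.
  12. (v7 \/ ~v8) — ~v8 is true.
  13. (v8 \/ ~v12 \/ ~v4) — ~v12 is true.
  14. (v3 \/ v7 \/ v2) — v3 is true.
  15. (~v3 \/ ~v13 \/ ~v9) — ~v13 is true.
  16. (~v2 \/ v5) — v5 is true.
  17. (~v11 \/ v3) — v3 is true.
  18. (v6 \/ ~v3 \/ v2) — v6 is true.
  19. (~v12 \/ v2) — ~v12 is true.
  20. (~v5 \/ ~v1 \/ ~v4) — ~v1 is true.
  21. (~v3 \/ v9 \/ v7) — v9 is true.
  22. (v2 \/ ~v5 \/ v4) — v4 is true.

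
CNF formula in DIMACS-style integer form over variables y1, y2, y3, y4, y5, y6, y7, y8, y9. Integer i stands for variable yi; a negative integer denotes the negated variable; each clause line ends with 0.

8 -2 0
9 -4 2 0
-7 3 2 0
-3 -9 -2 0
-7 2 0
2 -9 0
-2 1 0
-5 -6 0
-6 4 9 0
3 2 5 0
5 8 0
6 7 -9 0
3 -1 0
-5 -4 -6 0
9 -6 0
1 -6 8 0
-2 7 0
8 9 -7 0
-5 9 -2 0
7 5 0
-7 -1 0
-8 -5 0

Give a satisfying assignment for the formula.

y1=F  y2=F  y3=F  y4=F  y5=T  y6=F  y7=F  y8=F  y9=F

Try y1 = False.
  then y2 is forced to False.
  then y7 is forced to False.
  then y9 is forced to False.
  then y4 is forced to False.
  then y6 is forced to False.
  then y5 is forced to True.
  then y8 is forced to False.
y3 is now unconstrained; take y3 = False.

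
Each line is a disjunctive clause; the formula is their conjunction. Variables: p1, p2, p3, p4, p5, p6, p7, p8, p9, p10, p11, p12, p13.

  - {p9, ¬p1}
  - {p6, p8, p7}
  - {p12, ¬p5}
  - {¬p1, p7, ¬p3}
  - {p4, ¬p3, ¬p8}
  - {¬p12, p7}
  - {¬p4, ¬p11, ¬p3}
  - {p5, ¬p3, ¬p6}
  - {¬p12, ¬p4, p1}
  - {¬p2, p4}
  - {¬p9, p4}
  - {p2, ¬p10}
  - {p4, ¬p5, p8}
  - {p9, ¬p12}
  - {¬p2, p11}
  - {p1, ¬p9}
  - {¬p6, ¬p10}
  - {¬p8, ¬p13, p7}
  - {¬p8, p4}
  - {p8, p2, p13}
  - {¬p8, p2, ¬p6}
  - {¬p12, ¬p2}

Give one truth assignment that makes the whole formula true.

p1 = T, p2 = F, p3 = F, p4 = T, p5 = F, p6 = F, p7 = T, p8 = T, p9 = T, p10 = F, p11 = T, p12 = F, p13 = T

Check each clause:
  1. {p9, ¬p1} — p9 is true.
  2. {p8, p7, p6} — p8 is true.
  3. {¬p5, p12} — ¬p5 is true.
  4. {¬p3, p7, ¬p1} — ¬p3 is true.
  5. {¬p8, ¬p3, p4} — p4 is true.
  6. {¬p12, p7} — ¬p12 is true.
  7. {¬p4, ¬p11, ¬p3} — ¬p3 is true.
  8. {¬p3, ¬p6, p5} — ¬p6 is true.
  9. {¬p4, ¬p12, p1} — p1 is true.
  10. {¬p2, p4} — p4 is true.
  11. {¬p9, p4} — p4 is true.
  12. {p2, ¬p10} — ¬p10 is true.
  13. {¬p5, p8, p4} — p8 is true.
  14. {¬p12, p9} — p9 is true.
  15. {p11, ¬p2} — p11 is true.
  16. {p1, ¬p9} — p1 is true.
  17. {¬p10, ¬p6} — ¬p6 is true.
  18. {¬p8, ¬p13, p7} — p7 is true.
  19. {¬p8, p4} — p4 is true.
  20. {p13, p2, p8} — p8 is true.
  21. {p2, ¬p8, ¬p6} — ¬p6 is true.
  22. {¬p2, ¬p12} — ¬p12 is true.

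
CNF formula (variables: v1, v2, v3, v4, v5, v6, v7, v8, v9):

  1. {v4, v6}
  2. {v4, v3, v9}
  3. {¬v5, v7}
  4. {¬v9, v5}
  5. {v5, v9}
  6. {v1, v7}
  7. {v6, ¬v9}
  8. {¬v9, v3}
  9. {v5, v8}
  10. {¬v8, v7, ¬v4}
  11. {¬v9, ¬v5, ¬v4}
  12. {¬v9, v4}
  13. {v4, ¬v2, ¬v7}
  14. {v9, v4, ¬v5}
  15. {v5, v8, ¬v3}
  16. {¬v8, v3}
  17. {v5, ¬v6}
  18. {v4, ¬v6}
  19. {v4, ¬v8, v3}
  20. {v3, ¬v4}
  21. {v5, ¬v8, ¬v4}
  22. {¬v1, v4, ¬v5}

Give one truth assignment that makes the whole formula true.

v1=True, v2=False, v3=True, v4=True, v5=True, v6=False, v7=True, v8=True, v9=False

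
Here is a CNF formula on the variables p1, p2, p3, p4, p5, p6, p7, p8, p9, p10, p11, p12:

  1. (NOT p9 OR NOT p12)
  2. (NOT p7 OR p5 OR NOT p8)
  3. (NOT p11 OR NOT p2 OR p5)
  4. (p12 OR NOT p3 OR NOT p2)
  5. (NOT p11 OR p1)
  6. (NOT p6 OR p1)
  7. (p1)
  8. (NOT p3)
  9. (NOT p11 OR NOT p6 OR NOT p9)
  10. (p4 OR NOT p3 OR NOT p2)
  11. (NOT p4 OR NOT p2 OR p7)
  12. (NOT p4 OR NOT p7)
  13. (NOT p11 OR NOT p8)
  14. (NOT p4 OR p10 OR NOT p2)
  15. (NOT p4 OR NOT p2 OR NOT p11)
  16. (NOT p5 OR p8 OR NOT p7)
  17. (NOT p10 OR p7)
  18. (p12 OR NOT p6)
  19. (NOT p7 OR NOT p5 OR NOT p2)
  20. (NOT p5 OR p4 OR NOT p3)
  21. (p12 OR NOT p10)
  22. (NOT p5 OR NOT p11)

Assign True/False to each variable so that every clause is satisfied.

p1 = 1, p2 = 0, p3 = 0, p4 = 0, p5 = 1, p6 = 0, p7 = 0, p8 = 0, p9 = 1, p10 = 0, p11 = 0, p12 = 0

(p1) is a unit clause, so p1 = True.
Unit propagation: (NOT p3) forces p3 = False.
p2 occurs only negated in the remaining clauses — set p2 = False.
p4 occurs only negated in the remaining clauses — set p4 = False.
Try p5 = True.
  then p11 is forced to False.
Try p6 = False.
The remaining clauses are satisfied by p7 = False, p8 = False, p9 = True, p10 = False, p12 = False.
Every clause has at least one true literal under this assignment.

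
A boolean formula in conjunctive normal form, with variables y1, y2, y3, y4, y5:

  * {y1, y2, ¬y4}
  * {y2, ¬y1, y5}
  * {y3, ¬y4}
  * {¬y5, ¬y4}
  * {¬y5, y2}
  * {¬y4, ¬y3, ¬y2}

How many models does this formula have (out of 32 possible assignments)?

Split on y2, then y4.
  y2=1, y4=1: a clause becomes empty — 0.
  y2=1, y4=0: y1, y3, y5 free → 2^3 = 8.
  y2=0, y4=1: a clause becomes empty — 0.
  y2=0, y4=0: remaining (y1,y3,y5) ∈ {(0,0,0); (0,1,0)} — 2.
Total: 0 + 8 + 0 + 2 = 10.

10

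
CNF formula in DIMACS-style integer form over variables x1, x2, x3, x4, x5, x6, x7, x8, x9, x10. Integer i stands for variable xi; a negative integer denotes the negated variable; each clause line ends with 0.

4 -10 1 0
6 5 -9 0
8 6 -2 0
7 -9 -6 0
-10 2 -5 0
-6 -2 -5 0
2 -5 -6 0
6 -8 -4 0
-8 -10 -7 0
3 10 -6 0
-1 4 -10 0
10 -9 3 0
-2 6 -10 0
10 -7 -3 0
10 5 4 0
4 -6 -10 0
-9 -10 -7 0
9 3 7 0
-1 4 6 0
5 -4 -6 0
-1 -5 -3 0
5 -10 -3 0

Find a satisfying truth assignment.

x1=False, x2=False, x3=False, x4=True, x5=False, x6=False, x7=True, x8=False, x9=False, x10=True

Check each clause:
  1. (~x10 | x1 | x4) — x4 is true.
  2. (~x9 | x6 | x5) — ~x9 is true.
  3. (x8 | ~x2 | x6) — ~x2 is true.
  4. (~x6 | ~x9 | x7) — ~x6 is true.
  5. (~x5 | x2 | ~x10) — ~x5 is true.
  6. (~x6 | ~x5 | ~x2) — ~x6 is true.
  7. (x2 | ~x5 | ~x6) — ~x6 is true.
  8. (~x4 | x6 | ~x8) — ~x8 is true.
  9. (~x8 | ~x10 | ~x7) — ~x8 is true.
  10. (x3 | x10 | ~x6) — x10 is true.
  11. (~x1 | x4 | ~x10) — x4 is true.
  12. (x3 | ~x9 | x10) — x10 is true.
  13. (~x2 | x6 | ~x10) — ~x2 is true.
  14. (~x7 | ~x3 | x10) — x10 is true.
  15. (x5 | x4 | x10) — x10 is true.
  16. (x4 | ~x10 | ~x6) — ~x6 is true.
  17. (~x9 | ~x10 | ~x7) — ~x9 is true.
  18. (x3 | x9 | x7) — x7 is true.
  19. (~x1 | x6 | x4) — x4 is true.
  20. (x5 | ~x4 | ~x6) — ~x6 is true.
  21. (~x3 | ~x5 | ~x1) — ~x5 is true.
  22. (~x10 | x5 | ~x3) — ~x3 is true.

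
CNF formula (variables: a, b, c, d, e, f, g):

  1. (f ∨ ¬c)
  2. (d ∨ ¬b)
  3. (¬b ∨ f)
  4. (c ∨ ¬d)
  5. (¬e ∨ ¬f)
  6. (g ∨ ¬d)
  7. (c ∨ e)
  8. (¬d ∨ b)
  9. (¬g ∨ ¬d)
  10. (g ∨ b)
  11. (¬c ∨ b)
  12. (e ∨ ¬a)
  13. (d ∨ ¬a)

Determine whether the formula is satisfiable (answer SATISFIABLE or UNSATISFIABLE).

SATISFIABLE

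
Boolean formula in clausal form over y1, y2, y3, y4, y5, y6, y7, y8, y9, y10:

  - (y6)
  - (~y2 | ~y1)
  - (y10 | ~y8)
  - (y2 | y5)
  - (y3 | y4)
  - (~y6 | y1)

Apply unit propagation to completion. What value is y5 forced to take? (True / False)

(y6) is a unit clause: y6 = True.
(y1 | ~y6): since y6 = True, the clause reduces to (y1). y1 = True.
(~y2 | ~y1) with y1 = True leaves only ~y2, so y2 = False.
(y2 | y5) with y2 = False leaves only y5, so y5 = True.

True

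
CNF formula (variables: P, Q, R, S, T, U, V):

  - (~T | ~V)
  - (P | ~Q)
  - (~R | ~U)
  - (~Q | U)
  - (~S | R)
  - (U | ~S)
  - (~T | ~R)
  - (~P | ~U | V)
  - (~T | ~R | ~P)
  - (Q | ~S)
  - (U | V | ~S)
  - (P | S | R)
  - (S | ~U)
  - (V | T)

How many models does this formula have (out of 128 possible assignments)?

4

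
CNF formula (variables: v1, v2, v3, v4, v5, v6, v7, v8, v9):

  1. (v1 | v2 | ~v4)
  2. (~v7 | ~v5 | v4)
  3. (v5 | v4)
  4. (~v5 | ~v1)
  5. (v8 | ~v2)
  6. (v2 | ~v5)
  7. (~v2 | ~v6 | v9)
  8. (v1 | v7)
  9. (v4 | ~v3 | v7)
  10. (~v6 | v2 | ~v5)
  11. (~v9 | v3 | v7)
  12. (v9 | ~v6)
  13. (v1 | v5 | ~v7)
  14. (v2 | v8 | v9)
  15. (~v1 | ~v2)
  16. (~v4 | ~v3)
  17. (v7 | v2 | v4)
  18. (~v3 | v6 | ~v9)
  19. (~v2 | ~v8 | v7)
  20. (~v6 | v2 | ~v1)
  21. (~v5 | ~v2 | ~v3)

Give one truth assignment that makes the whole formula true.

Set v1 = True and propagate.
  then v5 is forced to False.
  then v4 is forced to True.
  then v2 is forced to False.
  then v3 is forced to False.
  then v6 is forced to False.
Set v7 = True and propagate.
Branch on v8: take v8 = True.
v9 is now unconstrained; take v9 = True.
Every clause has at least one true literal under this assignment.

v1=T, v2=F, v3=F, v4=T, v5=F, v6=F, v7=T, v8=T, v9=T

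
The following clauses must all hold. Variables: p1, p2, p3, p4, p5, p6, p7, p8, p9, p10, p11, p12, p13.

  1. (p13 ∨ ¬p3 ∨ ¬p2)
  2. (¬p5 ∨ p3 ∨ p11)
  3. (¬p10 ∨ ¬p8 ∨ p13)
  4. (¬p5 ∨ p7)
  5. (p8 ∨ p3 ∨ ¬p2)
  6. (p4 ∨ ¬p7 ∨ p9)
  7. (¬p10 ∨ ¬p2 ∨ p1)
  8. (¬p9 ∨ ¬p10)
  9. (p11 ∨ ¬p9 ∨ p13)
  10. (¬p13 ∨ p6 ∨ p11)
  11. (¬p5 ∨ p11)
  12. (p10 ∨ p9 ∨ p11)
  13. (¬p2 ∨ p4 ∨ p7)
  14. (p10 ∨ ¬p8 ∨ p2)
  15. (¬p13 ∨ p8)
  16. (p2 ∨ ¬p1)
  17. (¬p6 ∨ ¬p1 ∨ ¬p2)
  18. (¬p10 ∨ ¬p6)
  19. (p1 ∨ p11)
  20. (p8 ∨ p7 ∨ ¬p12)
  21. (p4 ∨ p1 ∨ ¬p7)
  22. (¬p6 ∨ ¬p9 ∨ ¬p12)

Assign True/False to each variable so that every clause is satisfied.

p1=T, p2=T, p3=F, p4=T, p5=F, p6=F, p7=F, p8=T, p9=T, p10=F, p11=T, p12=F, p13=T

Pure literal: p4 appears only positively; assign p4 = True.
p5 occurs only negated in the remaining clauses — set p5 = False.
Branch on p1: take p1 = True.
  then p2 is forced to True.
  then p6 is forced to False.
Try p3 = False.
  then p8 is forced to True.
Branch on p9: take p9 = True.
  then p10 is forced to False.
The remaining clauses are satisfied by p7 = False, p11 = True, p12 = False, p13 = True.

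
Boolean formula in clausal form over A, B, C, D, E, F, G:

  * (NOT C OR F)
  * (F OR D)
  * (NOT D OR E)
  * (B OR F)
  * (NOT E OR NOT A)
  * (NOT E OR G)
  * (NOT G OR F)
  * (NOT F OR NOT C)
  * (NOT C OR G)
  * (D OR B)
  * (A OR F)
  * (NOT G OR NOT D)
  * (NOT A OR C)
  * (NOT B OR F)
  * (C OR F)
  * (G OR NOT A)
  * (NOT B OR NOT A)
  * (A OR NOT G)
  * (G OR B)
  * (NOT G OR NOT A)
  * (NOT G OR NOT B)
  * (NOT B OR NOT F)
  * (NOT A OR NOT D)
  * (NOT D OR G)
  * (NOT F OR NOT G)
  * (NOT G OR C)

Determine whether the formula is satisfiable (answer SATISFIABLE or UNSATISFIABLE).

G = True:
  propagation gives F=True; an empty clause results — contradiction.
G = False:
  propagation gives E=False, D=False, F=True, C=False; an empty clause results — contradiction.
Every branch closes, so no satisfying assignment exists.

UNSATISFIABLE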